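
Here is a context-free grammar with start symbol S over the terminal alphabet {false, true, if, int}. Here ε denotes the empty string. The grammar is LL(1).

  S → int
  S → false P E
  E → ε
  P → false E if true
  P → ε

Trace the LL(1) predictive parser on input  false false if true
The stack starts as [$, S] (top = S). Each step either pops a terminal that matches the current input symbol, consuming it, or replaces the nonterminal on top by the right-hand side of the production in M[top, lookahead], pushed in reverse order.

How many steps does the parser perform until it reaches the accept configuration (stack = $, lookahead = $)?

8

     Stack                Input                  Action
  1  $ S                  false false if true $  expand S → false P E
  2  $ E P false          false false if true $  match false
  3  $ E P                false if true $        expand P → false E if true
  4  $ E true if E false  false if true $        match false
  5  $ E true if E        if true $              expand E → ε
  6  $ E true if          if true $              match if
  7  $ E true             true $                 match true
  8  $ E                  $                      expand E → ε
Accept reached after 8 steps.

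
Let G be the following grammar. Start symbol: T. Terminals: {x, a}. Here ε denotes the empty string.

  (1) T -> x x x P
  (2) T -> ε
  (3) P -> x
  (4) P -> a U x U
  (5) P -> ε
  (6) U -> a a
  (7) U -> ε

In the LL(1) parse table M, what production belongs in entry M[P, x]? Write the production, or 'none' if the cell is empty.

FIRST(T): from T->x x x P we get {x}; from T->ε we get {ε}. So FIRST(T) = {ε, x}.
FIRST(P): from P->x we get {x}; from P->a U x U we get {a}; from P->ε we get {ε}. So FIRST(P) = {ε, a, x}.
FIRST(U): from U->a a we get {a}; from U->ε we get {ε}. So FIRST(U) = {ε, a}.
FOLLOW(T) includes $ since T is the start symbol.
FOLLOW(T): T appears on no right-hand side. Thus FOLLOW(T) = {$}.
FOLLOW(P): in T->x x x P, the suffix after P is empty, so FOLLOW(P) ⊇ FOLLOW(T) = {$}. Thus FOLLOW(P) = {$}.
For P -> x: FIRST(x) = {x}, so it goes in M[P, t] for t ∈ {x}.
For P -> a U x U: FIRST(a U x U) = {a}, so it goes in M[P, t] for t ∈ {a}.
For P -> ε: FIRST(ε) = {ε}, so it goes in M[P, t] for t ∈ {}; since ε ∈ FIRST, also for every t ∈ FOLLOW(P) = {$}.

P -> x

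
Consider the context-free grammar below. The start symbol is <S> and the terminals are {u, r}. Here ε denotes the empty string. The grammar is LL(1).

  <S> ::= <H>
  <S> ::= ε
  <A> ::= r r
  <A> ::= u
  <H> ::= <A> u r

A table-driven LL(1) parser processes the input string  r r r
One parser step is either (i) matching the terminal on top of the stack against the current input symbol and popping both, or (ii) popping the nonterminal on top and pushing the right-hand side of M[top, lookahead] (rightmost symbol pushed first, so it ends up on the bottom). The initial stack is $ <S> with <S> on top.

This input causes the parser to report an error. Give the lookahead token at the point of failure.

r

step 1: stack=$ <S>  input=r r r $  — expand <S> ::= <H>
step 2: stack=$ <H>  input=r r r $  — expand <H> ::= <A> u r
step 3: stack=$ r u <A>  input=r r r $  — expand <A> ::= r r
step 4: stack=$ r u r r  input=r r r $  — match r
step 5: stack=$ r u r  input=r r $  — match r
step 6: stack=$ r u  input=r $  — error: top is terminal u but lookahead is r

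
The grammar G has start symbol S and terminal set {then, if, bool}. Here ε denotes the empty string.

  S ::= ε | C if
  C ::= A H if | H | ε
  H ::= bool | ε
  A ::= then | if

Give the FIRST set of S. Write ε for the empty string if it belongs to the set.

FIRST(H) = {ε, bool}
FIRST(A) = {if, then}
FIRST(C) = {ε, bool, if, then}  (via A H if, H)
FIRST(S) = {ε, bool, if, then}  (via C if)

{ε, bool, if, then}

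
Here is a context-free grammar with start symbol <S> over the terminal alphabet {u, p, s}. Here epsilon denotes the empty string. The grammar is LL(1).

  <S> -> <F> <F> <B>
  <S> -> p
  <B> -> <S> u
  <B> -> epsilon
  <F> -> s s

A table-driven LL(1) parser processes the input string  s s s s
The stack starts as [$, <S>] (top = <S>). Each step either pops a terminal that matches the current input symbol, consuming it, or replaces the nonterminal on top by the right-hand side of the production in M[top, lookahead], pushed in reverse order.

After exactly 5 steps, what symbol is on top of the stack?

s

step 1: stack=$ <S>  input=s s s s $  — expand <S> -> <F> <F> <B>
step 2: stack=$ <B> <F> <F>  input=s s s s $  — expand <F> -> s s
step 3: stack=$ <B> <F> s s  input=s s s s $  — match s
step 4: stack=$ <B> <F> s  input=s s s $  — match s
step 5: stack=$ <B> <F>  input=s s $  — expand <F> -> s s
Stack after step 5: $ <B> s s (top = s).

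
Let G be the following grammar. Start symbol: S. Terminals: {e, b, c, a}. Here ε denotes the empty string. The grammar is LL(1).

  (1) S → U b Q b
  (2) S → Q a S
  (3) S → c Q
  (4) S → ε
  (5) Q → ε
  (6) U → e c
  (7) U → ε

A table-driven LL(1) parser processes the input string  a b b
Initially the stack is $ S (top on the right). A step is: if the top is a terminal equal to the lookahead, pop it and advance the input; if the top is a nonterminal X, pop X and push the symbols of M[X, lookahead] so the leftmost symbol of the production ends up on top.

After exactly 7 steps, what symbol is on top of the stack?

b

step 1: stack=$ S  input=a b b $  — expand S → Q a S
step 2: stack=$ S a Q  input=a b b $  — expand Q → ε
step 3: stack=$ S a  input=a b b $  — match a
step 4: stack=$ S  input=b b $  — expand S → U b Q b
step 5: stack=$ b Q b U  input=b b $  — expand U → ε
step 6: stack=$ b Q b  input=b b $  — match b
step 7: stack=$ b Q  input=b $  — expand Q → ε
Stack after step 7: $ b (top = b).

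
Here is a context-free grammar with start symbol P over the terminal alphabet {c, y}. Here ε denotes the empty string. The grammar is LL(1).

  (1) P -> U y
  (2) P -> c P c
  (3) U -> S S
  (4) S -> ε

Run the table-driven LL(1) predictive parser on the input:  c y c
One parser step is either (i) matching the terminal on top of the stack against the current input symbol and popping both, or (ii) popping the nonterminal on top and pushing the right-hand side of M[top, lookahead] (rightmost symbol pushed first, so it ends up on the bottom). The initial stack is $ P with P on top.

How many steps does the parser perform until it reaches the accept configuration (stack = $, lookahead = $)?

8

step 1: stack=$ P  input=c y c $  — expand P -> c P c
step 2: stack=$ c P c  input=c y c $  — match c
step 3: stack=$ c P  input=y c $  — expand P -> U y
step 4: stack=$ c y U  input=y c $  — expand U -> S S
step 5: stack=$ c y S S  input=y c $  — expand S -> ε
step 6: stack=$ c y S  input=y c $  — expand S -> ε
step 7: stack=$ c y  input=y c $  — match y
step 8: stack=$ c  input=c $  — match c
Accept reached after 8 steps.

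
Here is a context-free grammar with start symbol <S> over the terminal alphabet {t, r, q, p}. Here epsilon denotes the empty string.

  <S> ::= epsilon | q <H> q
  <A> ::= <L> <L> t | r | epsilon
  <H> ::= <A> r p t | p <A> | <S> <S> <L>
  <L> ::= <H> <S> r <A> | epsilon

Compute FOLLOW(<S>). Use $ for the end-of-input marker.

{$, p, q, r, t}

FIRST(<S>) = {epsilon, q}
FIRST(<A>) = {epsilon, p, q, r, t}  (via <L> <L> t)
FIRST(<H>) = {epsilon, p, q, r, t}  (via <A> r p t, <S> <S> <L>)
FIRST(<L>) = {epsilon, p, q, r, t}  (via <H> <S> r <A>)
FOLLOW(<S>) includes $ since <S> is the start symbol.
FOLLOW(<H>): in <S>::=q <H> q, <H> is followed by q with FIRST {q}; in <L>::=<H> <S> r <A>, <H> is followed by <S> r <A> with FIRST {q, r}. Thus FOLLOW(<H>) = {q, r}.
FOLLOW(<S>): in <H>::=<S> <S> <L> (occurrence 1), <S> is followed by <S> <L> with FIRST {epsilon, p, q, r, t}; in <H>::=<S> <S> <L> (occurrence 1), the suffix after <S> is nullable, so FOLLOW(<S>) ⊇ FOLLOW(<H>) = {q, r}; in <H>::=<S> <S> <L> (occurrence 2), <S> is followed by <L> with FIRST {epsilon, p, q, r, t}; in <H>::=<S> <S> <L> (occurrence 2), the suffix after <S> is nullable, so FOLLOW(<S>) ⊇ FOLLOW(<H>) = {q, r}; in <L>::=<H> <S> r <A>, <S> is followed by r <A> with FIRST {r}. Thus FOLLOW(<S>) = {$, p, q, r, t}.
FOLLOW(<L>): in <A>::=<L> <L> t (occurrence 1), <L> is followed by <L> t with FIRST {p, q, r, t}; in <A>::=<L> <L> t (occurrence 2), <L> is followed by t with FIRST {t}; in <H>::=<S> <S> <L>, the suffix after <L> is empty, so FOLLOW(<L>) ⊇ FOLLOW(<H>) = {q, r}. Thus FOLLOW(<L>) = {p, q, r, t}.
FOLLOW(<A>): in <H>::=<A> r p t, <A> is followed by r p t with FIRST {r}; in <H>::=p <A>, the suffix after <A> is empty, so FOLLOW(<A>) ⊇ FOLLOW(<H>) = {q, r}; in <L>::=<H> <S> r <A>, the suffix after <A> is empty, so FOLLOW(<A>) ⊇ FOLLOW(<L>) = {p, q, r, t}. Thus FOLLOW(<A>) = {p, q, r, t}.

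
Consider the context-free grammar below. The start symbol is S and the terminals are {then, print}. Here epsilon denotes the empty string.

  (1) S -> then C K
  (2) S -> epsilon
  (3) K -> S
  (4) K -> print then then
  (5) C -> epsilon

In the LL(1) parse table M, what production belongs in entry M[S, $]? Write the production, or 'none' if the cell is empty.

FIRST(S): from S->then C K we get {then}; from S->epsilon we get {epsilon}. So FIRST(S) = {epsilon, then}.
FIRST(C): from C->epsilon we get {epsilon}. So FIRST(C) = {epsilon}.
FIRST(K): from K->S we get {epsilon, then}; from K->print then then we get {print}. So FIRST(K) = {epsilon, print, then}.
FOLLOW(S) includes $ since S is the start symbol.
FOLLOW(S): in K->S, the suffix after S is empty, so FOLLOW(S) ⊇ FOLLOW(K) = {$}. Thus FOLLOW(S) = {$}.
FOLLOW(K): in S->then C K, the suffix after K is empty, so FOLLOW(K) ⊇ FOLLOW(S) = {$}. Thus FOLLOW(K) = {$}.
For S -> then C K: FIRST(then C K) = {then}, so it goes in M[S, t] for t ∈ {then}.
For S -> epsilon: FIRST(epsilon) = {epsilon}, so it goes in M[S, t] for t ∈ {}; since epsilon ∈ FIRST, also for every t ∈ FOLLOW(S) = {$}.

S -> epsilon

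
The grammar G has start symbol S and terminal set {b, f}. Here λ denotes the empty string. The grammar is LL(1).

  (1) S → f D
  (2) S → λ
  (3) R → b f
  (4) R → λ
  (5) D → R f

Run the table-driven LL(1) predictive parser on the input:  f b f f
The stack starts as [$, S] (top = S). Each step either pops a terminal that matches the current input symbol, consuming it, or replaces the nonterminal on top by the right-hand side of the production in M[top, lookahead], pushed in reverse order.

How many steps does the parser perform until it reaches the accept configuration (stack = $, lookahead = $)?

7

     Stack    Input      Action
  1  $ S      f b f f $  expand S → f D
  2  $ D f    f b f f $  match f
  3  $ D      b f f $    expand D → R f
  4  $ f R    b f f $    expand R → b f
  5  $ f f b  b f f $    match b
  6  $ f f    f f $      match f
  7  $ f      f $        match f
Accept reached after 7 steps.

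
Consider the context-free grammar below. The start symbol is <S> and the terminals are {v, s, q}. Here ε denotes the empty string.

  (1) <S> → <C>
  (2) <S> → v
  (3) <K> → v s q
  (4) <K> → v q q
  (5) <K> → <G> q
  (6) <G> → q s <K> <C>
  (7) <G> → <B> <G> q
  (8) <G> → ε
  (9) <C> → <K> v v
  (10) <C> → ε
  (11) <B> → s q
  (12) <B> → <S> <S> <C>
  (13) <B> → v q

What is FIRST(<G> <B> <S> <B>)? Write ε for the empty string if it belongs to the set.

{ε, q, s, v}

FIRST(<S>) = {ε, q, s, v}  (via <C>)
FIRST(<K>) = {q, s, v}  (via <G> q)
FIRST(<C>) = {ε, q, s, v}  (via <K> v v)
FIRST(<B>) = {ε, q, s, v}  (via <S> <S> <C>)
FIRST(<G>) = {ε, q, s, v}  (via <B> <G> q)
FIRST(<G> <B> <S> <B>): take FIRST of each symbol in turn, carrying on past any symbol whose FIRST contains ε; result {ε, q, s, v}.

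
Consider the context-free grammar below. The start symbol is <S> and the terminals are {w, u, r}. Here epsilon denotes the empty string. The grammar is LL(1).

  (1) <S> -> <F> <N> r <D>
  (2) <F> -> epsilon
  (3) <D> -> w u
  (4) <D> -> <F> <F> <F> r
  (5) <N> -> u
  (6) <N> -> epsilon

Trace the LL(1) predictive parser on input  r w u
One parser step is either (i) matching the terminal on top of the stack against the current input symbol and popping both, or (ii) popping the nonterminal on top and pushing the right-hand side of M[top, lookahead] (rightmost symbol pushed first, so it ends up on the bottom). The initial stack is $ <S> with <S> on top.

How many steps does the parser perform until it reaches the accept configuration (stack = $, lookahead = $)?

     Stack            Input    Action
  1  $ <S>            r w u $  expand <S> -> <F> <N> r <D>
  2  $ <D> r <N> <F>  r w u $  expand <F> -> epsilon
  3  $ <D> r <N>      r w u $  expand <N> -> epsilon
  4  $ <D> r          r w u $  match r
  5  $ <D>            w u $    expand <D> -> w u
  6  $ u w            w u $    match w
  7  $ u              u $      match u
Accept reached after 7 steps.

7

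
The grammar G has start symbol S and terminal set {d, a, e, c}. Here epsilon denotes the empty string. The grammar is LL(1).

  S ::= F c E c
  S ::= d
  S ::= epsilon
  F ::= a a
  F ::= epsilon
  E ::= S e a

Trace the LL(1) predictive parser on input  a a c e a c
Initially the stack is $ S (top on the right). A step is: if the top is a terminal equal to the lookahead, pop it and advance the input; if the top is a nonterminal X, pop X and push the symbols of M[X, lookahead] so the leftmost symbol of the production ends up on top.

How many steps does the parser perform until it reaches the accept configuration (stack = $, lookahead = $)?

10

      Stack        Input          Action
   1  $ S          a a c e a c $  expand S ::= F c E c
   2  $ c E c F    a a c e a c $  expand F ::= a a
   3  $ c E c a a  a a c e a c $  match a
   4  $ c E c a    a c e a c $    match a
   5  $ c E c      c e a c $      match c
   6  $ c E        e a c $        expand E ::= S e a
   7  $ c a e S    e a c $        expand S ::= epsilon
   8  $ c a e      e a c $        match e
   9  $ c a        a c $          match a
  10  $ c          c $            match c
Accept reached after 10 steps.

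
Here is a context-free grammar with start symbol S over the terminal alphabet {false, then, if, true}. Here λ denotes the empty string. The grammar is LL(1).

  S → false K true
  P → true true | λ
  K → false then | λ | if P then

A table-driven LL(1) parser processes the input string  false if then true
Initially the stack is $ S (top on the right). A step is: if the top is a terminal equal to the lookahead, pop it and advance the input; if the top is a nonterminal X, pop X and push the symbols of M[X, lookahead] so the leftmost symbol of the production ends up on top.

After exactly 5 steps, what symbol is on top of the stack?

     Stack             Input                 Action
  1  $ S               false if then true $  expand S → false K true
  2  $ true K false    false if then true $  match false
  3  $ true K          if then true $        expand K → if P then
  4  $ true then P if  if then true $        match if
  5  $ true then P     then true $           expand P → λ
Stack after step 5: $ true then (top = then).

then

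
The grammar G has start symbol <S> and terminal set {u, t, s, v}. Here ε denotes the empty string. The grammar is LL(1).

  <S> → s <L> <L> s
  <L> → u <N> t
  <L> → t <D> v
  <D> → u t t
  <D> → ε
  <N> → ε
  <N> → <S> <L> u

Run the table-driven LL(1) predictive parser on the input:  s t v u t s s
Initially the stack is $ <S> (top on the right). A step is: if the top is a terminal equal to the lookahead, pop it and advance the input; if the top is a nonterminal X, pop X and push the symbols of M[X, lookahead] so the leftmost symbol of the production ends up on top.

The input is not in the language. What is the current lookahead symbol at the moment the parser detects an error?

s

step 1: stack=$ <S>  input=s t v u t s s $  — expand <S> → s <L> <L> s
step 2: stack=$ s <L> <L> s  input=s t v u t s s $  — match s
step 3: stack=$ s <L> <L>  input=t v u t s s $  — expand <L> → t <D> v
step 4: stack=$ s <L> v <D> t  input=t v u t s s $  — match t
step 5: stack=$ s <L> v <D>  input=v u t s s $  — expand <D> → ε
step 6: stack=$ s <L> v  input=v u t s s $  — match v
step 7: stack=$ s <L>  input=u t s s $  — expand <L> → u <N> t
step 8: stack=$ s t <N> u  input=u t s s $  — match u
step 9: stack=$ s t <N>  input=t s s $  — expand <N> → ε
step 10: stack=$ s t  input=t s s $  — match t
step 11: stack=$ s  input=s s $  — match s
step 12: stack=$  input=s $  — error: stack empty but input remains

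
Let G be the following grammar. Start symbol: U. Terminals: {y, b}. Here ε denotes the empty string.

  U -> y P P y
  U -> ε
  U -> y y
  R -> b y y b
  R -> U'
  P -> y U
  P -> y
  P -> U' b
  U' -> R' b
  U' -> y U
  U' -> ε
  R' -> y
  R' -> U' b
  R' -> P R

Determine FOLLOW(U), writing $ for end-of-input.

FIRST(U) = {ε, y}
FIRST(R) = {ε, b, y}  (via U')
FIRST(P) = {b, y}  (via U' b)
FIRST(U') = {ε, b, y}  (via R' b)
FIRST(R') = {b, y}  (via U' b, P R)
FOLLOW(U) includes $ since U is the start symbol.
FOLLOW(R'): in U'->R' b, R' is followed by b with FIRST {b}. Thus FOLLOW(R') = {b}.
FOLLOW(R): in R'->P R, the suffix after R is empty, so FOLLOW(R) ⊇ FOLLOW(R') = {b}. Thus FOLLOW(R) = {b}.
FOLLOW(P): in U->y P P y (occurrence 1), P is followed by P y with FIRST {b, y}; in U->y P P y (occurrence 2), P is followed by y with FIRST {y}; in R'->P R, P is followed by R with FIRST {ε, b, y}; in R'->P R, the suffix after P is nullable, so FOLLOW(P) ⊇ FOLLOW(R') = {b}. Thus FOLLOW(P) = {b, y}.
FOLLOW(U'): in R->U', the suffix after U' is empty, so FOLLOW(U') ⊇ FOLLOW(R) = {b}; in P->U' b, U' is followed by b with FIRST {b}; in R'->U' b, U' is followed by b with FIRST {b}. Thus FOLLOW(U') = {b}.
FOLLOW(U): in P->y U, the suffix after U is empty, so FOLLOW(U) ⊇ FOLLOW(P) = {b, y}; in U'->y U, the suffix after U is empty, so FOLLOW(U) ⊇ FOLLOW(U') = {b}. Thus FOLLOW(U) = {$, b, y}.

{$, b, y}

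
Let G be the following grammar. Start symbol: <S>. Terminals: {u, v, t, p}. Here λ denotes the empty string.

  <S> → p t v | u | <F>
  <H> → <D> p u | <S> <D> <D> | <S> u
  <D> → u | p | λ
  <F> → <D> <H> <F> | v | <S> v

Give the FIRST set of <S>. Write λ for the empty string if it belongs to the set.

FIRST(<D>): from <D>→u we get {u}; from <D>→p we get {p}; from <D>→λ we get {λ}. So FIRST(<D>) = {λ, p, u}.
FIRST(<S>): from <S>→p t v we get {p}; from <S>→u we get {u}; from <S>→<F> we get {p, u, v}. So FIRST(<S>) = {p, u, v}.
FIRST(<H>): from <H>→<D> p u we get {p, u}; from <H>→<S> <D> <D> we get {p, u, v}; from <H>→<S> u we get {p, u, v}. So FIRST(<H>) = {p, u, v}.
FIRST(<F>): from <F>→<D> <H> <F> we get {p, u, v}; from <F>→v we get {v}; from <F>→<S> v we get {p, u, v}. So FIRST(<F>) = {p, u, v}.

{p, u, v}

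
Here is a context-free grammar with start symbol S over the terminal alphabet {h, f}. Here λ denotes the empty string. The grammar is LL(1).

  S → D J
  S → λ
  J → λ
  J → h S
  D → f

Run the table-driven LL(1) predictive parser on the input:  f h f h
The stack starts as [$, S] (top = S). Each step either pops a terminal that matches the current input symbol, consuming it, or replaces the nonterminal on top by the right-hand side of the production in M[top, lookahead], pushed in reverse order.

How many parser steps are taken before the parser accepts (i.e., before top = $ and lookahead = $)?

11

      Stack  Input      Action
   1  $ S    f h f h $  expand S → D J
   2  $ J D  f h f h $  expand D → f
   3  $ J f  f h f h $  match f
   4  $ J    h f h $    expand J → h S
   5  $ S h  h f h $    match h
   6  $ S    f h $      expand S → D J
   7  $ J D  f h $      expand D → f
   8  $ J f  f h $      match f
   9  $ J    h $        expand J → h S
  10  $ S h  h $        match h
  11  $ S    $          expand S → λ
Accept reached after 11 steps.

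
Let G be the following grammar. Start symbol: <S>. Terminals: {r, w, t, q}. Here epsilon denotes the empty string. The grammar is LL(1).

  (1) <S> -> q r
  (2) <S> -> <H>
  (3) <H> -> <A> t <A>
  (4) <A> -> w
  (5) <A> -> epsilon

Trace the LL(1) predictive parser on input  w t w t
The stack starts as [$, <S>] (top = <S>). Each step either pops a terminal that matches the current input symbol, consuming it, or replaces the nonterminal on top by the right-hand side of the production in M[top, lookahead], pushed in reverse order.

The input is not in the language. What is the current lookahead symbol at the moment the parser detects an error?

step 1: stack=$ <S>  input=w t w t $  — expand <S> -> <H>
step 2: stack=$ <H>  input=w t w t $  — expand <H> -> <A> t <A>
step 3: stack=$ <A> t <A>  input=w t w t $  — expand <A> -> w
step 4: stack=$ <A> t w  input=w t w t $  — match w
step 5: stack=$ <A> t  input=t w t $  — match t
step 6: stack=$ <A>  input=w t $  — expand <A> -> w
step 7: stack=$ w  input=w t $  — match w
step 8: stack=$  input=t $  — error: stack empty but input remains

t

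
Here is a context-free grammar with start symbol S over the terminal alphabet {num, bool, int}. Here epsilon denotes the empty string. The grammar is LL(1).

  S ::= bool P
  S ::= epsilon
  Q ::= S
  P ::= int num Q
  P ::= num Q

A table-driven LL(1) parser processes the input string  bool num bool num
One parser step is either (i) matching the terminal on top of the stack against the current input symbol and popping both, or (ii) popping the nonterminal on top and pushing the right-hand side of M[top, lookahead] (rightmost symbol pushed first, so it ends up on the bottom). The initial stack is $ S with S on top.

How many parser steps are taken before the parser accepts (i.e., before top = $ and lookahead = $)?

step 1: stack=$ S  input=bool num bool num $  — expand S ::= bool P
step 2: stack=$ P bool  input=bool num bool num $  — match bool
step 3: stack=$ P  input=num bool num $  — expand P ::= num Q
step 4: stack=$ Q num  input=num bool num $  — match num
step 5: stack=$ Q  input=bool num $  — expand Q ::= S
step 6: stack=$ S  input=bool num $  — expand S ::= bool P
step 7: stack=$ P bool  input=bool num $  — match bool
step 8: stack=$ P  input=num $  — expand P ::= num Q
step 9: stack=$ Q num  input=num $  — match num
step 10: stack=$ Q  input=$  — expand Q ::= S
step 11: stack=$ S  input=$  — expand S ::= epsilon
Accept reached after 11 steps.

11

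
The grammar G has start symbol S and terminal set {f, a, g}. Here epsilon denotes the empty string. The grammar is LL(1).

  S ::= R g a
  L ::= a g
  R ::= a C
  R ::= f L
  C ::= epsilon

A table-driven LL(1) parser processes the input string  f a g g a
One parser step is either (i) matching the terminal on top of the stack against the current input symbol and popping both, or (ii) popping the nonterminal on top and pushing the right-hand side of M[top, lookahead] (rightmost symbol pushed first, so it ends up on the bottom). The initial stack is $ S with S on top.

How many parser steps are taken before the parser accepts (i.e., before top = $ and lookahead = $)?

     Stack      Input        Action
  1  $ S        f a g g a $  expand S ::= R g a
  2  $ a g R    f a g g a $  expand R ::= f L
  3  $ a g L f  f a g g a $  match f
  4  $ a g L    a g g a $    expand L ::= a g
  5  $ a g g a  a g g a $    match a
  6  $ a g g    g g a $      match g
  7  $ a g      g a $        match g
  8  $ a        a $          match a
Accept reached after 8 steps.

8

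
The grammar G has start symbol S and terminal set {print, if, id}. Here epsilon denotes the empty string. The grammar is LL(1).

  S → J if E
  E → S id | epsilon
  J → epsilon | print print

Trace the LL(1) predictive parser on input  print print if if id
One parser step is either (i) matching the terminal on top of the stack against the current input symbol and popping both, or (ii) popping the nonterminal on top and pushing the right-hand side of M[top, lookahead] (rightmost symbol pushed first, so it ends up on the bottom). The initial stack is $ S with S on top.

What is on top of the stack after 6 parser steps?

     Stack               Input                   Action
  1  $ S                 print print if if id $  expand S → J if E
  2  $ E if J            print print if if id $  expand J → print print
  3  $ E if print print  print print if if id $  match print
  4  $ E if print        print if if id $        match print
  5  $ E if              if if id $              match if
  6  $ E                 if id $                 expand E → S id
Stack after step 6: $ id S (top = S).

S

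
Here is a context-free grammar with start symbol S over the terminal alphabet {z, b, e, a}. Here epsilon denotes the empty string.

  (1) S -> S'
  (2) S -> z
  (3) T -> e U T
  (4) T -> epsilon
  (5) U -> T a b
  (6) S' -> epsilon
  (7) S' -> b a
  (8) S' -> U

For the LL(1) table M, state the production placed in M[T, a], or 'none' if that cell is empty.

T -> epsilon

FIRST(T) = {epsilon, e}
FIRST(U) = {a, e}  (via T a b)
FIRST(S') = {epsilon, a, b, e}  (via U)
FIRST(S) = {epsilon, a, b, e, z}  (via S')
FOLLOW(S) includes $ since S is the start symbol.
FOLLOW(T): in T->e U T, the suffix after T is empty (adds nothing new); in U->T a b, T is followed by a b with FIRST {a}. Thus FOLLOW(T) = {a}.
For T -> e U T: FIRST(e U T) = {e}, so it goes in M[T, t] for t ∈ {e}.
For T -> epsilon: FIRST(epsilon) = {epsilon}, so it goes in M[T, t] for t ∈ {}; since epsilon ∈ FIRST, also for every t ∈ FOLLOW(T) = {a}.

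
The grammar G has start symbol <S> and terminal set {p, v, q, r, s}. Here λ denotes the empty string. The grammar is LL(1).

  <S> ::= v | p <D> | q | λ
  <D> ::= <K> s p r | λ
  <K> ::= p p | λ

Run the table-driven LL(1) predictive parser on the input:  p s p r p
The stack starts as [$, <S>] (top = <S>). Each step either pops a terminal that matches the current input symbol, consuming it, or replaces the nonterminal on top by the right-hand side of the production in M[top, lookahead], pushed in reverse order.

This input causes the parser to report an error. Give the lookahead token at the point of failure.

     Stack        Input        Action
  1  $ <S>        p s p r p $  expand <S> ::= p <D>
  2  $ <D> p      p s p r p $  match p
  3  $ <D>        s p r p $    expand <D> ::= <K> s p r
  4  $ r p s <K>  s p r p $    expand <K> ::= λ
  5  $ r p s      s p r p $    match s
  6  $ r p        p r p $      match p
  7  $ r          r p $        match r
  8  $            p $          error: stack empty but input remains

p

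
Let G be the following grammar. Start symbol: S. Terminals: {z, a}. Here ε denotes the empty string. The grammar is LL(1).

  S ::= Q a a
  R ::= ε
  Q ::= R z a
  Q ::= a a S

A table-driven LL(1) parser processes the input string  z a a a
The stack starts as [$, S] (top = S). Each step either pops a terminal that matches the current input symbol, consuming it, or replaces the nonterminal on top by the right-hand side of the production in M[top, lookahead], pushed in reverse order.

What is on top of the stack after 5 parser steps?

     Stack        Input      Action
  1  $ S          z a a a $  expand S ::= Q a a
  2  $ a a Q      z a a a $  expand Q ::= R z a
  3  $ a a a z R  z a a a $  expand R ::= ε
  4  $ a a a z    z a a a $  match z
  5  $ a a a      a a a $    match a
Stack after step 5: $ a a (top = a).

a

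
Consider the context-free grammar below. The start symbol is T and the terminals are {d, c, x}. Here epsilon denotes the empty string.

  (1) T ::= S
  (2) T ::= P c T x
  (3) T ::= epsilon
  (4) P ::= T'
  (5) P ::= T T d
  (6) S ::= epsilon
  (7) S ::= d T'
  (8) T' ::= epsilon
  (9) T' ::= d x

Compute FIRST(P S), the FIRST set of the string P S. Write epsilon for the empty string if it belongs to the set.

{epsilon, c, d}

FIRST(S): from S::=epsilon we get {epsilon}; from S::=d T' we get {d}. So FIRST(S) = {epsilon, d}.
FIRST(T'): from T'::=epsilon we get {epsilon}; from T'::=d x we get {d}. So FIRST(T') = {epsilon, d}.
FIRST(T): from T::=S we get {epsilon, d}; from T::=P c T x we get {c, d}; from T::=epsilon we get {epsilon}. So FIRST(T) = {epsilon, c, d}.
FIRST(P): from P::=T' we get {epsilon, d}; from P::=T T d we get {c, d}. So FIRST(P) = {epsilon, c, d}.
FIRST(P S): take FIRST of each symbol in turn, carrying on past any symbol whose FIRST contains epsilon; result {epsilon, c, d}.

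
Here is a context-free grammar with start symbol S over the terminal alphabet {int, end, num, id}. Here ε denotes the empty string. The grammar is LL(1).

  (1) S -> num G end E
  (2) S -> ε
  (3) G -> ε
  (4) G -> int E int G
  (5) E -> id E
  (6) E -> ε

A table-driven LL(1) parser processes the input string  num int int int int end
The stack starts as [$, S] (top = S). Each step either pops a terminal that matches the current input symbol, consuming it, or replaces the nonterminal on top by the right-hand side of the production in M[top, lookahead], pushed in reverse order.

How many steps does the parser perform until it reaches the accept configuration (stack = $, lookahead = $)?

step 1: stack=$ S  input=num int int int int end $  — expand S -> num G end E
step 2: stack=$ E end G num  input=num int int int int end $  — match num
step 3: stack=$ E end G  input=int int int int end $  — expand G -> int E int G
step 4: stack=$ E end G int E int  input=int int int int end $  — match int
step 5: stack=$ E end G int E  input=int int int end $  — expand E -> ε
step 6: stack=$ E end G int  input=int int int end $  — match int
step 7: stack=$ E end G  input=int int end $  — expand G -> int E int G
step 8: stack=$ E end G int E int  input=int int end $  — match int
step 9: stack=$ E end G int E  input=int end $  — expand E -> ε
step 10: stack=$ E end G int  input=int end $  — match int
step 11: stack=$ E end G  input=end $  — expand G -> ε
step 12: stack=$ E end  input=end $  — match end
step 13: stack=$ E  input=$  — expand E -> ε
Accept reached after 13 steps.

13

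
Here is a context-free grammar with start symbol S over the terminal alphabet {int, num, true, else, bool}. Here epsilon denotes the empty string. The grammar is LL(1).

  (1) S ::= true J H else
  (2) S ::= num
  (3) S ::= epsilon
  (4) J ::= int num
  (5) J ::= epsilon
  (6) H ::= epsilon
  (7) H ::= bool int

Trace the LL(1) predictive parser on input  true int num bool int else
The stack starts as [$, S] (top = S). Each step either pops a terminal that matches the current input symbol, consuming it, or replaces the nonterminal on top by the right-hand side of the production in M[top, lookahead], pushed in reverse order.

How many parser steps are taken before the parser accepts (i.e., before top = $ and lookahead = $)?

step 1: stack=$ S  input=true int num bool int else $  — expand S ::= true J H else
step 2: stack=$ else H J true  input=true int num bool int else $  — match true
step 3: stack=$ else H J  input=int num bool int else $  — expand J ::= int num
step 4: stack=$ else H num int  input=int num bool int else $  — match int
step 5: stack=$ else H num  input=num bool int else $  — match num
step 6: stack=$ else H  input=bool int else $  — expand H ::= bool int
step 7: stack=$ else int bool  input=bool int else $  — match bool
step 8: stack=$ else int  input=int else $  — match int
step 9: stack=$ else  input=else $  — match else
Accept reached after 9 steps.

9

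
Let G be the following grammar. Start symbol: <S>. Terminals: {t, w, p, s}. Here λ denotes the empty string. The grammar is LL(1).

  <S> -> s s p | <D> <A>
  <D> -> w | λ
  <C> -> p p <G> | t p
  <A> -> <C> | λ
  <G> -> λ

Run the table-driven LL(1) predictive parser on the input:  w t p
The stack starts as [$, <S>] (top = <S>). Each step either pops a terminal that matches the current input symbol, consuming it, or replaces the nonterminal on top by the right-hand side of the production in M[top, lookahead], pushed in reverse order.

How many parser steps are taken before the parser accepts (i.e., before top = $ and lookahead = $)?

7

     Stack      Input    Action
  1  $ <S>      w t p $  expand <S> -> <D> <A>
  2  $ <A> <D>  w t p $  expand <D> -> w
  3  $ <A> w    w t p $  match w
  4  $ <A>      t p $    expand <A> -> <C>
  5  $ <C>      t p $    expand <C> -> t p
  6  $ p t      t p $    match t
  7  $ p        p $      match p
Accept reached after 7 steps.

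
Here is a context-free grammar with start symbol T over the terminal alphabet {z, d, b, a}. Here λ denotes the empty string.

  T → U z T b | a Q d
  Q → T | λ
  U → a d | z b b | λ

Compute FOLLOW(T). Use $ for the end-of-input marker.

{$, b, d}

FIRST(U): from U→a d we get {a}; from U→z b b we get {z}; from U→λ we get {λ}. So FIRST(U) = {λ, a, z}.
FIRST(T): from T→U z T b we get {a, z}; from T→a Q d we get {a}. So FIRST(T) = {a, z}.
FIRST(Q): from Q→T we get {a, z}; from Q→λ we get {λ}. So FIRST(Q) = {λ, a, z}.
FOLLOW(T) includes $ since T is the start symbol.
FOLLOW(Q): in T→a Q d, Q is followed by d with FIRST {d}. Thus FOLLOW(Q) = {d}.
FOLLOW(T): in T→U z T b, T is followed by b with FIRST {b}; in Q→T, the suffix after T is empty, so FOLLOW(T) ⊇ FOLLOW(Q) = {d}. Thus FOLLOW(T) = {$, b, d}.
FOLLOW(U): in T→U z T b, U is followed by z T b with FIRST {z}. Thus FOLLOW(U) = {z}.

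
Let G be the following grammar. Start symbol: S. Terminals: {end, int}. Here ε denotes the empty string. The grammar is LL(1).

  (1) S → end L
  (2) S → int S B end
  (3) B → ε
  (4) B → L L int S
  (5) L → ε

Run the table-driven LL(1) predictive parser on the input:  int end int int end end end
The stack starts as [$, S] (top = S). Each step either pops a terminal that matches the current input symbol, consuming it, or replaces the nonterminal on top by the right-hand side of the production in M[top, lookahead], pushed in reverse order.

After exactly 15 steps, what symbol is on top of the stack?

      Stack              Input                          Action
   1  $ S                int end int int end end end $  expand S → int S B end
   2  $ end B S int      int end int int end end end $  match int
   3  $ end B S          end int int end end end $      expand S → end L
   4  $ end B L end      end int int end end end $      match end
   5  $ end B L          int int end end end $          expand L → ε
   6  $ end B            int int end end end $          expand B → L L int S
   7  $ end S int L L    int int end end end $          expand L → ε
   8  $ end S int L      int int end end end $          expand L → ε
   9  $ end S int        int int end end end $          match int
  10  $ end S            int end end end $              expand S → int S B end
  11  $ end end B S int  int end end end $              match int
  12  $ end end B S      end end end $                  expand S → end L
  13  $ end end B L end  end end end $                  match end
  14  $ end end B L      end end $                      expand L → ε
  15  $ end end B        end end $                      expand B → ε
Stack after step 15: $ end end (top = end).

end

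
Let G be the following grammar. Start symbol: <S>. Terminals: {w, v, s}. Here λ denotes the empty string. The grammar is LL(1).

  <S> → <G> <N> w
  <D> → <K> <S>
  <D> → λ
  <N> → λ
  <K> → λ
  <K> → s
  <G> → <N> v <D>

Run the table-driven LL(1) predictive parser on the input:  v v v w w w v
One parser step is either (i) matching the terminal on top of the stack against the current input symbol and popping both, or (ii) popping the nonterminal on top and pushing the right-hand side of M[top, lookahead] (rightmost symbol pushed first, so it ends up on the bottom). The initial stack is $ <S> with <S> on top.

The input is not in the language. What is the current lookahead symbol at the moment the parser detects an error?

step 1: stack=$ <S>  input=v v v w w w v $  — expand <S> → <G> <N> w
step 2: stack=$ w <N> <G>  input=v v v w w w v $  — expand <G> → <N> v <D>
step 3: stack=$ w <N> <D> v <N>  input=v v v w w w v $  — expand <N> → λ
step 4: stack=$ w <N> <D> v  input=v v v w w w v $  — match v
step 5: stack=$ w <N> <D>  input=v v w w w v $  — expand <D> → <K> <S>
step 6: stack=$ w <N> <S> <K>  input=v v w w w v $  — expand <K> → λ
step 7: stack=$ w <N> <S>  input=v v w w w v $  — expand <S> → <G> <N> w
step 8: stack=$ w <N> w <N> <G>  input=v v w w w v $  — expand <G> → <N> v <D>
step 9: stack=$ w <N> w <N> <D> v <N>  input=v v w w w v $  — expand <N> → λ
step 10: stack=$ w <N> w <N> <D> v  input=v v w w w v $  — match v
step 11: stack=$ w <N> w <N> <D>  input=v w w w v $  — expand <D> → <K> <S>
step 12: stack=$ w <N> w <N> <S> <K>  input=v w w w v $  — expand <K> → λ
step 13: stack=$ w <N> w <N> <S>  input=v w w w v $  — expand <S> → <G> <N> w
step 14: stack=$ w <N> w <N> w <N> <G>  input=v w w w v $  — expand <G> → <N> v <D>
step 15: stack=$ w <N> w <N> w <N> <D> v <N>  input=v w w w v $  — expand <N> → λ
step 16: stack=$ w <N> w <N> w <N> <D> v  input=v w w w v $  — match v
step 17: stack=$ w <N> w <N> w <N> <D>  input=w w w v $  — expand <D> → λ
step 18: stack=$ w <N> w <N> w <N>  input=w w w v $  — expand <N> → λ
step 19: stack=$ w <N> w <N> w  input=w w w v $  — match w
step 20: stack=$ w <N> w <N>  input=w w v $  — expand <N> → λ
step 21: stack=$ w <N> w  input=w w v $  — match w
step 22: stack=$ w <N>  input=w v $  — expand <N> → λ
step 23: stack=$ w  input=w v $  — match w
step 24: stack=$  input=v $  — error: stack empty but input remains

v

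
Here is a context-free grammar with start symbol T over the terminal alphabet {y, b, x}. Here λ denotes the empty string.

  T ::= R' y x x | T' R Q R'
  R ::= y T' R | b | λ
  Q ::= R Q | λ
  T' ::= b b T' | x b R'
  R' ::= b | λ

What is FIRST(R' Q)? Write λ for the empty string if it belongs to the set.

FIRST(R) = {λ, b, y}
FIRST(T') = {b, x}
FIRST(R') = {λ, b}
FIRST(T) = {b, x, y}  (via R' y x x, T' R Q R')
FIRST(Q) = {λ, b, y}  (via R Q)
FIRST(R' Q): take FIRST of each symbol in turn, carrying on past any symbol whose FIRST contains λ; result {λ, b, y}.

{λ, b, y}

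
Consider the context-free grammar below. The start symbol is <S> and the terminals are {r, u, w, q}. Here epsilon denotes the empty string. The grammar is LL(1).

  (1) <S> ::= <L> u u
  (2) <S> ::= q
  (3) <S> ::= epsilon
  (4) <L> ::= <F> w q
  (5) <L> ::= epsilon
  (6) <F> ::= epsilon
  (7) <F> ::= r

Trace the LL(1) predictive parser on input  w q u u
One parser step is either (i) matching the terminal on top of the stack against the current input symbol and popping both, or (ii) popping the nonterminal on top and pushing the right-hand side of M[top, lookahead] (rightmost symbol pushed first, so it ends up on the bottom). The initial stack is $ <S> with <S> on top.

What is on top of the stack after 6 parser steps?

step 1: stack=$ <S>  input=w q u u $  — expand <S> ::= <L> u u
step 2: stack=$ u u <L>  input=w q u u $  — expand <L> ::= <F> w q
step 3: stack=$ u u q w <F>  input=w q u u $  — expand <F> ::= epsilon
step 4: stack=$ u u q w  input=w q u u $  — match w
step 5: stack=$ u u q  input=q u u $  — match q
step 6: stack=$ u u  input=u u $  — match u
Stack after step 6: $ u (top = u).

u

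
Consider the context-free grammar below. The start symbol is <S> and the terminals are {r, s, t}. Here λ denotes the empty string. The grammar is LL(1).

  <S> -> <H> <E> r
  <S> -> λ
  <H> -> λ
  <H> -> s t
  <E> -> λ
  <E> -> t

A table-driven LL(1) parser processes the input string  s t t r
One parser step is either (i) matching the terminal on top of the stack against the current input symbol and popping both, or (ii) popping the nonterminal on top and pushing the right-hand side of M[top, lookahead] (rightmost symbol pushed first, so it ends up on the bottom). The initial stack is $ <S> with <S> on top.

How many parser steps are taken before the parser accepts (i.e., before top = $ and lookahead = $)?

     Stack        Input      Action
  1  $ <S>        s t t r $  expand <S> -> <H> <E> r
  2  $ r <E> <H>  s t t r $  expand <H> -> s t
  3  $ r <E> t s  s t t r $  match s
  4  $ r <E> t    t t r $    match t
  5  $ r <E>      t r $      expand <E> -> t
  6  $ r t        t r $      match t
  7  $ r          r $        match r
Accept reached after 7 steps.

7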